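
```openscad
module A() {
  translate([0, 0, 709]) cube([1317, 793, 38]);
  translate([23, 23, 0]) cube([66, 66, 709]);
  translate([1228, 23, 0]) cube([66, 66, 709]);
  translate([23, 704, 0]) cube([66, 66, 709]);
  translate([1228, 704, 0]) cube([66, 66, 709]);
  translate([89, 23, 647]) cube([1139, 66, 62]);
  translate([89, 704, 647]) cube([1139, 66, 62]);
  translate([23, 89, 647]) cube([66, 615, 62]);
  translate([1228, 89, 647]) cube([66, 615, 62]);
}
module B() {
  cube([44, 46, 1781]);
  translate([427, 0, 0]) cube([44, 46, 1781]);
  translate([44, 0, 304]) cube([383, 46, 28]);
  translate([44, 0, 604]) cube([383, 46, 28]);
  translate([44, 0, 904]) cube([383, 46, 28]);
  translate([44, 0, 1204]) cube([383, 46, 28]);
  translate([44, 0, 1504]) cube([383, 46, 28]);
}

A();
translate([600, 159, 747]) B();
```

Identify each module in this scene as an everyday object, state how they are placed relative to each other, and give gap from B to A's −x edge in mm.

A is a table. B is a ladder. The ladder is on top of the table. The gap from the ladder to the table's −x edge is 600 mm.

The ladder's min-x is at 600; the table's min-x is 0; gap = 600 mm.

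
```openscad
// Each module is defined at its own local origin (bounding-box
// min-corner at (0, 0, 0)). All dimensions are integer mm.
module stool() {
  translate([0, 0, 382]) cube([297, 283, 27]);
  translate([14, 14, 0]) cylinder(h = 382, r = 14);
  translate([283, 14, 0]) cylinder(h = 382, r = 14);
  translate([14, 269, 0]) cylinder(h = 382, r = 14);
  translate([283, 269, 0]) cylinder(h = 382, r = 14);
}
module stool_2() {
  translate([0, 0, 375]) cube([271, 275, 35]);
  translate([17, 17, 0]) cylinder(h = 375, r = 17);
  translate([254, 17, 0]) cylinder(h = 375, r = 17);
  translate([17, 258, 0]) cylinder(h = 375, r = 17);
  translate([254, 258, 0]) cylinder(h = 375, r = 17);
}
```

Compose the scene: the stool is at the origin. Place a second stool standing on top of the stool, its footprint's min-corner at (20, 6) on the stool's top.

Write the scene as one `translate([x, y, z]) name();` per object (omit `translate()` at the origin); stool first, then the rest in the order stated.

stool();
translate([20, 6, 409]) stool_2();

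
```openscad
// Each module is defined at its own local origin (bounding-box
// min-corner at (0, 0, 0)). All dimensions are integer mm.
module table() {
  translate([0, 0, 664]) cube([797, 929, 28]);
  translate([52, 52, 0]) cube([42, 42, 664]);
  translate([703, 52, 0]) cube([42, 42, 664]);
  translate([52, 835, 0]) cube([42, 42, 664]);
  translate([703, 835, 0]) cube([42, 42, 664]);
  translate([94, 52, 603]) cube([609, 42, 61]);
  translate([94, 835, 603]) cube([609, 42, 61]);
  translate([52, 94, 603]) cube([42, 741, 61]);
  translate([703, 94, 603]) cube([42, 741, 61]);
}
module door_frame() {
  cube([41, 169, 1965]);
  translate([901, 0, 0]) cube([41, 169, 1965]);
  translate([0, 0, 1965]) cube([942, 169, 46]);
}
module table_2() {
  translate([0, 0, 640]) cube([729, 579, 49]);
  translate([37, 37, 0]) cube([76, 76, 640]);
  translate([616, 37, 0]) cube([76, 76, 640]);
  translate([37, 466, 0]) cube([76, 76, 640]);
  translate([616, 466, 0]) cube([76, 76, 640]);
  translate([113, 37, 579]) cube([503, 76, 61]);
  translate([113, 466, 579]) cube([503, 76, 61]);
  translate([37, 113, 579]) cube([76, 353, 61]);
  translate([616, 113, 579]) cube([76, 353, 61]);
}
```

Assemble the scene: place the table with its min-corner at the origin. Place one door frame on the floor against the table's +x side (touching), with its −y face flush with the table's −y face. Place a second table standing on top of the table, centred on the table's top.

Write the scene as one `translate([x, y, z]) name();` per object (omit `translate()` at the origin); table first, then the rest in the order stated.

table();
translate([797, 0, 0]) door_frame();
translate([34, 175, 692]) table_2();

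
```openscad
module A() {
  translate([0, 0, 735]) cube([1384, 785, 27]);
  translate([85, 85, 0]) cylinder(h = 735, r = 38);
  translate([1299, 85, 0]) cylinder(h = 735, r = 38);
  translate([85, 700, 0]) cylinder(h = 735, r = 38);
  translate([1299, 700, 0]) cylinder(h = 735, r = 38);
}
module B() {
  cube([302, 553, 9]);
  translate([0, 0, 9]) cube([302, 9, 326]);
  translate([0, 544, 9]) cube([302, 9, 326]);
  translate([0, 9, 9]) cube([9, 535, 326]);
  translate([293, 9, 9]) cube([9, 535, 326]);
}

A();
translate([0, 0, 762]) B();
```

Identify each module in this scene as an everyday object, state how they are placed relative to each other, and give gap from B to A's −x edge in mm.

A is a table. B is an open box. The open box is on top of the table. The gap from the open box to the table's −x edge is 0 mm.

The open box's min-x is at 0; the table's min-x is 0; gap = 0 mm.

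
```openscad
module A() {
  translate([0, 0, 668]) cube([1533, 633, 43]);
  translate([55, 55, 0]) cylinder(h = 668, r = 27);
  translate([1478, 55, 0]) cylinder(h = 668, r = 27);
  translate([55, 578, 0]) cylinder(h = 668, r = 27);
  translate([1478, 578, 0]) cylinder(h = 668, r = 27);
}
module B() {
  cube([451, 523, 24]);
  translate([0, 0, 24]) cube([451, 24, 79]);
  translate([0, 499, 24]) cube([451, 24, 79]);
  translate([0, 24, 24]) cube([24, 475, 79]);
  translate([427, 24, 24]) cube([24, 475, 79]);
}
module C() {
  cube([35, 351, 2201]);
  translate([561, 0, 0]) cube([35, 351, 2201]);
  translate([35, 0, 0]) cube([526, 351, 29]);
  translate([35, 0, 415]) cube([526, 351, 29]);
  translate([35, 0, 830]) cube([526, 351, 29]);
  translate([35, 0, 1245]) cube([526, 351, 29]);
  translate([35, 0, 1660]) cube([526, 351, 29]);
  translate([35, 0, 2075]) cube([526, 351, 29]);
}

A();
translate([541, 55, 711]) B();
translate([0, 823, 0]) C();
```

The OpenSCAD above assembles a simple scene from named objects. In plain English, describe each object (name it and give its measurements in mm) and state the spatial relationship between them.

A is a table with a 1533×633 mm rectangular top, 43 mm thick, top surface at z = 711 mm, supported by four round legs of 54 mm diameter, each leg's bounding box inset 28 mm from the nearest pair of top edges, running from the floor.

B is an open storage box with external size 451×523×103 mm and wall thickness 24 mm (the base is also 24 mm thick). The base covers the whole footprint; the four walls stand on the base, with the y-facing walls full-width and the x-facing walls fitting between their inner faces.

C is a bookshelf 596 mm wide overall, 351 mm deep and 2201 mm tall. The two sides are 35 mm thick vertical panels. 6 horizontal shelves of 29 mm thickness span between the inner faces of the sides; the lowest shelf sits on the floor and shelves are stacked with a clear vertical gap of 386 mm between each pair.

The open box is on top of the table, centred. The bookshelf is on the floor beside the table on its +y side.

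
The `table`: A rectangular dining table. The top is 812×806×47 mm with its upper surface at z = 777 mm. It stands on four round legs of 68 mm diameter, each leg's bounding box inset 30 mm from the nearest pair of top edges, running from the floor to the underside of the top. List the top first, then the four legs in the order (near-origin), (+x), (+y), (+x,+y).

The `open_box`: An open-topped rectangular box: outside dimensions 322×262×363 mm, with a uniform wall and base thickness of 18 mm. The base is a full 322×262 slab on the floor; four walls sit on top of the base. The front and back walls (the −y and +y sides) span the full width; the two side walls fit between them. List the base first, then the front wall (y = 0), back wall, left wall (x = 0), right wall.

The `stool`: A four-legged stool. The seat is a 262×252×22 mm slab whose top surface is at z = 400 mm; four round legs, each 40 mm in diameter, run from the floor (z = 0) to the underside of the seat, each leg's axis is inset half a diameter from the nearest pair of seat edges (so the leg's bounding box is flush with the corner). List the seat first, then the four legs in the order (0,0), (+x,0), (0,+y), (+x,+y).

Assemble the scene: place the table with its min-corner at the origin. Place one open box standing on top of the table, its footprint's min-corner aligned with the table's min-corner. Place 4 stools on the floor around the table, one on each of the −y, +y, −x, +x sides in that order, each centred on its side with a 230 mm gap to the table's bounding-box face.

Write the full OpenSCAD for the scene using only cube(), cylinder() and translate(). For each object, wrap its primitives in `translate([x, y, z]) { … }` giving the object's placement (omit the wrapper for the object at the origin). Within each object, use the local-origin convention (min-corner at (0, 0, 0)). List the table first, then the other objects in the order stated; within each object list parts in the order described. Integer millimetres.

translate([0, 0, 730]) cube([812, 806, 47]);
translate([64, 64, 0]) cylinder(h = 730, r = 34);
translate([748, 64, 0]) cylinder(h = 730, r = 34);
translate([64, 742, 0]) cylinder(h = 730, r = 34);
translate([748, 742, 0]) cylinder(h = 730, r = 34);
translate([0, 0, 777]) {
  cube([322, 262, 18]);
  translate([0, 0, 18]) cube([322, 18, 345]);
  translate([0, 244, 18]) cube([322, 18, 345]);
  translate([0, 18, 18]) cube([18, 226, 345]);
  translate([304, 18, 18]) cube([18, 226, 345]);
}
translate([275, -482, 0]) {
  translate([0, 0, 378]) cube([262, 252, 22]);
  translate([20, 20, 0]) cylinder(h = 378, r = 20);
  translate([242, 20, 0]) cylinder(h = 378, r = 20);
  translate([20, 232, 0]) cylinder(h = 378, r = 20);
  translate([242, 232, 0]) cylinder(h = 378, r = 20);
}
translate([275, 1036, 0]) {
  translate([0, 0, 378]) cube([262, 252, 22]);
  translate([20, 20, 0]) cylinder(h = 378, r = 20);
  translate([242, 20, 0]) cylinder(h = 378, r = 20);
  translate([20, 232, 0]) cylinder(h = 378, r = 20);
  translate([242, 232, 0]) cylinder(h = 378, r = 20);
}
translate([-492, 277, 0]) {
  translate([0, 0, 378]) cube([262, 252, 22]);
  translate([20, 20, 0]) cylinder(h = 378, r = 20);
  translate([242, 20, 0]) cylinder(h = 378, r = 20);
  translate([20, 232, 0]) cylinder(h = 378, r = 20);
  translate([242, 232, 0]) cylinder(h = 378, r = 20);
}
translate([1042, 277, 0]) {
  translate([0, 0, 378]) cube([262, 252, 22]);
  translate([20, 20, 0]) cylinder(h = 378, r = 20);
  translate([242, 20, 0]) cylinder(h = 378, r = 20);
  translate([20, 232, 0]) cylinder(h = 378, r = 20);
  translate([242, 232, 0]) cylinder(h = 378, r = 20);
}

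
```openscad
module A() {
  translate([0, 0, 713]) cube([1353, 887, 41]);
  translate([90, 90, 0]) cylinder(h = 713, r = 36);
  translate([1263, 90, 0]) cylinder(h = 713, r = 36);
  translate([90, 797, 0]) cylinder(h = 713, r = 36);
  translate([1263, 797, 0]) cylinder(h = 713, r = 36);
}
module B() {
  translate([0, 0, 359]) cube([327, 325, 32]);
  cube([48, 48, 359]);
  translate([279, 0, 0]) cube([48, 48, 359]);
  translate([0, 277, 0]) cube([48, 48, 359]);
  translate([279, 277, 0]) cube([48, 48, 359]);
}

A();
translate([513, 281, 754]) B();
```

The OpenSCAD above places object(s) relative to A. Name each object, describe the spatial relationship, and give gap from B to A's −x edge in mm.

The stool's min-x is at 513; the table's min-x is 0; gap = 513 mm.

A is a table. B is a stool. The stool is on top of the table, centred. The gap from the stool to the table's −x edge is 513 mm.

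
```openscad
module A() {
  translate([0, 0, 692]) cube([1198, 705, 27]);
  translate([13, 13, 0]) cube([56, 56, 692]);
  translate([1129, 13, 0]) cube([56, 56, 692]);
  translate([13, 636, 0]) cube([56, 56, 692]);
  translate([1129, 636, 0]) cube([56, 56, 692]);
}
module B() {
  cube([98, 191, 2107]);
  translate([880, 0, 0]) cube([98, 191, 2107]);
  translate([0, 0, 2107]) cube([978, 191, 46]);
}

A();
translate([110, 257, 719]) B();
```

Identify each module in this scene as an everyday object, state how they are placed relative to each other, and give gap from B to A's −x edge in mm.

A is a table. B is a door frame. The door frame is on top of the table, centred. The gap from the door frame to the table's −x edge is 110 mm.

The door frame's min-x is at 110; the table's min-x is 0; gap = 110 mm.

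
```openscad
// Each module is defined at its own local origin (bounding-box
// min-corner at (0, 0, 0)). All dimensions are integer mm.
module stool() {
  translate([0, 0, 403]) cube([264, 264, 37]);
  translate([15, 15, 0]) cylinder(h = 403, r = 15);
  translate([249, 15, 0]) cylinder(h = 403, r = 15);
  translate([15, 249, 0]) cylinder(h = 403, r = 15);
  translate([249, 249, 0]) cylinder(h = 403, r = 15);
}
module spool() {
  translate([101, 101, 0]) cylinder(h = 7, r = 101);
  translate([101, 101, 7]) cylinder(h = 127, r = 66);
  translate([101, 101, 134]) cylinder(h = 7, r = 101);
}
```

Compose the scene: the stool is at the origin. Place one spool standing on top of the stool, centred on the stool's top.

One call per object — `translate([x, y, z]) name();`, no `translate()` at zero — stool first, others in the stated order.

stool();
translate([31, 31, 440]) spool();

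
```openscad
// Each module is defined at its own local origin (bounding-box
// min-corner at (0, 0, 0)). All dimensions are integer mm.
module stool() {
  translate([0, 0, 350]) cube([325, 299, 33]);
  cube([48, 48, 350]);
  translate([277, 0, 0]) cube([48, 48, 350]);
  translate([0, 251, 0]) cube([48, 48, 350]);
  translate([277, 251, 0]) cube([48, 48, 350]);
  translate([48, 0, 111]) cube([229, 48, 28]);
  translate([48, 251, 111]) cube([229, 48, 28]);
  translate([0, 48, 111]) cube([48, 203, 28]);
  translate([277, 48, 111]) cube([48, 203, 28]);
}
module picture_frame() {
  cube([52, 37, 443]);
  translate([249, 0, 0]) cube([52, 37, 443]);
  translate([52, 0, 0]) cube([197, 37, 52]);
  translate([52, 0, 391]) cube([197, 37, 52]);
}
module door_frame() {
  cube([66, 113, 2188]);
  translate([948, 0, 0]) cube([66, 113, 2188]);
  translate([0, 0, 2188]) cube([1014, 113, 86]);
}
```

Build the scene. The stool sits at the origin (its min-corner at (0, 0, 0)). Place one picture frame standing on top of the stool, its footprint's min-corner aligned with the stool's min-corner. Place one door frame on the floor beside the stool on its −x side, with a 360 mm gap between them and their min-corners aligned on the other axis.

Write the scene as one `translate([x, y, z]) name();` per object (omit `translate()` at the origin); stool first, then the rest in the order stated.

stool();
translate([0, 0, 383]) picture_frame();
translate([-1374, 0, 0]) door_frame();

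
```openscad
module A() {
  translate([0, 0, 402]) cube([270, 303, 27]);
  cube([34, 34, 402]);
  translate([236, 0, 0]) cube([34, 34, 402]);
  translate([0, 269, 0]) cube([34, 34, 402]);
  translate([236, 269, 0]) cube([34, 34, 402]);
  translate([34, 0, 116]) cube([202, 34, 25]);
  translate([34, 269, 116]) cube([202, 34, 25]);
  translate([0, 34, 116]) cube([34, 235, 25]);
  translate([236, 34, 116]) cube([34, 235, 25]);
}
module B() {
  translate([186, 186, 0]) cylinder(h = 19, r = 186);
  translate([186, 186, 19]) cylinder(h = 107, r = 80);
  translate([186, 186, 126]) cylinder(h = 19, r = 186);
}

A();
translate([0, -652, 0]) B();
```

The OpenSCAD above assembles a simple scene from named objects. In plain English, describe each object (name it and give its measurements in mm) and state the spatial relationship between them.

A is a four-legged stool. The seat is a 270×303×27 mm slab whose top surface is at z = 429 mm; four square legs, each 34×34 mm in cross-section, run from the floor (z = 0) to the underside of the seat, each flush with a corner of the seat. Four stretchers, 34 mm wide and 25 mm tall, connect adjacent legs with their undersides at z = 116 mm, each running between the inner faces of the legs it joins and aligned with the legs' outer faces on the other axis.

B is a spool: two coaxial disc flanges of radius 186 mm and thickness 19 mm, joined by a core cylinder of radius 80 mm and height 107 mm. The lower flange rests on z = 0 and the three cylinders share a vertical axis.

The spool is on the floor beside the stool on its −y side.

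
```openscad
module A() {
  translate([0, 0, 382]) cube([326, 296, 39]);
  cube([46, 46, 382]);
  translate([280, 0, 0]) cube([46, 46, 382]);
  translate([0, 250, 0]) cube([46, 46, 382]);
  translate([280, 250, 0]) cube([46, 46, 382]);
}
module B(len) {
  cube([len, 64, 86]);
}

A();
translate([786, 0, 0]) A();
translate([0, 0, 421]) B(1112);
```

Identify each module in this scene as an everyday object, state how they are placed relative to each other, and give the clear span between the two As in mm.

Second stool starts at x = 786; first ends at x = 326; clear span = 786 − 326 = 460 mm.

A is a stool. B is a beam. A beam spans the tops of two stools. The clear span between the two stools is 460 mm.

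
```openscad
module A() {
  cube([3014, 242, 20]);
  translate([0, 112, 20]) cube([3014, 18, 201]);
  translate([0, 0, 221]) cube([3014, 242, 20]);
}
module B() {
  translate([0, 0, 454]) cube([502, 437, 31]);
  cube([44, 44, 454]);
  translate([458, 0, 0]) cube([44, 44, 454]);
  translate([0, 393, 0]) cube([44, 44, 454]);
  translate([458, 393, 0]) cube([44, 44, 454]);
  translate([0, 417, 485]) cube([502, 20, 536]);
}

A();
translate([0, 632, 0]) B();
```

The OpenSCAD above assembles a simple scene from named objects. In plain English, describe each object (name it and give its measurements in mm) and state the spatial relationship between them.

A is an I-beam lying along x, 3014 mm long. Overall section height 241 mm. Two flanges 242 mm wide (y) and 20 mm thick, one on the floor and one at the top; a web 18 mm thick runs between them, centred on the flange width.

B is a chair: 502×437 mm seat, 31 mm thick, top at z = 485 mm, on four 44 mm square corner legs flush with the seat edges. A 20 mm thick backrest slab spans the full seat width, extending 536 mm above the seat top, its back face flush with the seat's +y edge.

The chair is on the floor beside the I-beam on its +y side.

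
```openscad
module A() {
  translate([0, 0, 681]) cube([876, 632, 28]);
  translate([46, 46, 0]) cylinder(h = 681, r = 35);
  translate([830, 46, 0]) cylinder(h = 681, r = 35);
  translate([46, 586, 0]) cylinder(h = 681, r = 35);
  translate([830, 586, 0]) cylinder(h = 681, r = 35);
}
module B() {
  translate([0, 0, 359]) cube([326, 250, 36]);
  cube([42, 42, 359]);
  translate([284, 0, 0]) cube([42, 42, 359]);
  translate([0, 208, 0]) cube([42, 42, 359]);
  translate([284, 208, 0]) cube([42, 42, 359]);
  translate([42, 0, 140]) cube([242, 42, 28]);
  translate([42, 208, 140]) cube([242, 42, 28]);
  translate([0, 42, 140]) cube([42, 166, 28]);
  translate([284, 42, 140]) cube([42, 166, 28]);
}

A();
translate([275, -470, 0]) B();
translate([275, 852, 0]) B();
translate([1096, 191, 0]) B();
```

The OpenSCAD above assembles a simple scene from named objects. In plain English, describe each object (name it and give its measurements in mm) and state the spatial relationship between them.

A is a table: top 876 mm (x) × 632 mm (y), 28 mm thick, upper face at z = 709 mm, on four round legs of 70 mm diameter, each leg's bounding box inset 11 mm from the nearest pair of top edges, running from z = 0 to the bottom of the top.

B is a four-legged stool. The seat is a 326×250×36 mm slab whose top surface is at z = 395 mm; four square legs, each 42×42 mm in cross-section, run from the floor (z = 0) to the underside of the seat, each flush with a corner of the seat. Four stretchers, 42 mm wide and 28 mm tall, connect adjacent legs with their undersides at z = 140 mm, each running between the inner faces of the legs it joins and aligned with the legs' outer faces on the other axis.

Three stools sit around the table at the −y, +y, +x sides.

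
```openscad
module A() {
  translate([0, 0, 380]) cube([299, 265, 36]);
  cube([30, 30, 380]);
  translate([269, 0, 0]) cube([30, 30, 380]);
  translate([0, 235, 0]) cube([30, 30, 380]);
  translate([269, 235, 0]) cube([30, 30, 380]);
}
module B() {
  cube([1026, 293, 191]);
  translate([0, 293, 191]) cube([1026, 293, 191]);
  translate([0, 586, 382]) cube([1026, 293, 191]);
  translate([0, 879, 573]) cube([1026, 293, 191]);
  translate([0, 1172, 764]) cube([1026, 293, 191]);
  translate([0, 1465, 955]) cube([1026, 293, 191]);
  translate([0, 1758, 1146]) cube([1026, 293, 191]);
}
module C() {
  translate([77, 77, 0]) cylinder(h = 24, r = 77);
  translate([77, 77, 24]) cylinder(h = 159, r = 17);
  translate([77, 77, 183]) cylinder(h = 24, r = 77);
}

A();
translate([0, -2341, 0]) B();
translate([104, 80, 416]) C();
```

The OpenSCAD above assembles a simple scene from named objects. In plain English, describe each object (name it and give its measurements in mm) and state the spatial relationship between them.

A is a four-legged stool. The seat is a 299×265×36 mm slab whose top surface is at z = 416 mm; four square legs, each 30×30 mm in cross-section, run from the floor (z = 0) to the underside of the seat, each flush with a corner of the seat.

B is a run of 7 identical solid stair steps. Each tread is 1026×293 mm and each step block is 191 mm high. Step 1 rests on the floor; step k is offset from step 1 by (k−1)×293 mm in y and (k−1)×191 mm in z.

C is a spool: two coaxial disc flanges of radius 77 mm and thickness 24 mm, joined by a core cylinder of radius 17 mm and height 159 mm. The lower flange rests on z = 0 and the three cylinders share a vertical axis.

The staircase is on the floor beside the stool on its −y side. The spool is on top of the stool.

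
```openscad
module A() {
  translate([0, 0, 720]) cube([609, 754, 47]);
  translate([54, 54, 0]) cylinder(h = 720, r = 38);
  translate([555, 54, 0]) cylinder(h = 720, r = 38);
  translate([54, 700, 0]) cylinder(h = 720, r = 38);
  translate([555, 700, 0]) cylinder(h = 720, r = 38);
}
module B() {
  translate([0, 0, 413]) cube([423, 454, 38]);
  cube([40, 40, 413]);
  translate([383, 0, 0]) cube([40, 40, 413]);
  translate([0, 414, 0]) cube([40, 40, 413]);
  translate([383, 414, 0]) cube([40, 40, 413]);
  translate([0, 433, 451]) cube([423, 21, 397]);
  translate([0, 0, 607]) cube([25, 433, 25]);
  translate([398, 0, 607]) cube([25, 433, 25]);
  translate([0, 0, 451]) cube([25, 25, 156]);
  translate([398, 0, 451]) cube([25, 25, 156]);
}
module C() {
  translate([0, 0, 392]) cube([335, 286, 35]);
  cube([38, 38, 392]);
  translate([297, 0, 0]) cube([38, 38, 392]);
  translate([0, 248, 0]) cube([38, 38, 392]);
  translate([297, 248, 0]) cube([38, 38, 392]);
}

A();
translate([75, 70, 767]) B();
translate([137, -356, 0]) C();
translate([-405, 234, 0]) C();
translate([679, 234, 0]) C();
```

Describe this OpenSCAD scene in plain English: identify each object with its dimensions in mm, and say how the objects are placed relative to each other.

A is a rectangular dining table. The top is 609×754×47 mm with its upper surface at z = 767 mm. It stands on four round legs of 76 mm diameter, each leg's bounding box inset 16 mm from the nearest pair of top edges, running from the floor to the underside of the top.

B is a chair: 423×454 mm seat, 38 mm thick, top at z = 451 mm, on four 40 mm square corner legs flush with the seat edges. A 21 mm thick backrest slab spans the full seat width, extending 397 mm above the seat top, its back face flush with the seat's +y edge. Two armrests of 25×25 mm section run along each side from the seat's front edge to the front of the backrest, top faces 181 mm above the seat top and outer faces flush with the seat's x-edges; a 25×25 mm post under the front of each armrest stands on the seat at the front corner.

C is a four-legged stool. The seat is 335×286 mm, 35 mm thick, top at z = 427 mm. It stands on four square legs, each 38×38 mm in cross-section, from z = 0 to the seat underside, each flush with a corner of the seat.

The chair is on top of the table. Three stools sit around the table at the −y, −x, +x sides.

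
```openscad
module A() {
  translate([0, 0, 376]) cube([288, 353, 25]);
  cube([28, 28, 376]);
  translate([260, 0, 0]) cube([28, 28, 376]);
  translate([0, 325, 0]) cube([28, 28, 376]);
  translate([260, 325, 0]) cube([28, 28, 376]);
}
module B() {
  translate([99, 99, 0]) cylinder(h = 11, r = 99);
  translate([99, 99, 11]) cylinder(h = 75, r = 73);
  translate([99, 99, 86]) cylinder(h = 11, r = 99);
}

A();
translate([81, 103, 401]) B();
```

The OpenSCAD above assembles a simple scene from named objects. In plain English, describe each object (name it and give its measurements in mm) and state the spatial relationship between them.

A is a four-legged stool. The seat is 288×353 mm, 25 mm thick, top at z = 401 mm. It stands on four square legs, each 28×28 mm in cross-section, from z = 0 to the seat underside, each flush with a corner of the seat.

B is a spool: two coaxial disc flanges of radius 99 mm and thickness 11 mm, joined by a core cylinder of radius 73 mm and height 75 mm. The lower flange rests on z = 0 and the three cylinders share a vertical axis.

The spool is on top of the stool.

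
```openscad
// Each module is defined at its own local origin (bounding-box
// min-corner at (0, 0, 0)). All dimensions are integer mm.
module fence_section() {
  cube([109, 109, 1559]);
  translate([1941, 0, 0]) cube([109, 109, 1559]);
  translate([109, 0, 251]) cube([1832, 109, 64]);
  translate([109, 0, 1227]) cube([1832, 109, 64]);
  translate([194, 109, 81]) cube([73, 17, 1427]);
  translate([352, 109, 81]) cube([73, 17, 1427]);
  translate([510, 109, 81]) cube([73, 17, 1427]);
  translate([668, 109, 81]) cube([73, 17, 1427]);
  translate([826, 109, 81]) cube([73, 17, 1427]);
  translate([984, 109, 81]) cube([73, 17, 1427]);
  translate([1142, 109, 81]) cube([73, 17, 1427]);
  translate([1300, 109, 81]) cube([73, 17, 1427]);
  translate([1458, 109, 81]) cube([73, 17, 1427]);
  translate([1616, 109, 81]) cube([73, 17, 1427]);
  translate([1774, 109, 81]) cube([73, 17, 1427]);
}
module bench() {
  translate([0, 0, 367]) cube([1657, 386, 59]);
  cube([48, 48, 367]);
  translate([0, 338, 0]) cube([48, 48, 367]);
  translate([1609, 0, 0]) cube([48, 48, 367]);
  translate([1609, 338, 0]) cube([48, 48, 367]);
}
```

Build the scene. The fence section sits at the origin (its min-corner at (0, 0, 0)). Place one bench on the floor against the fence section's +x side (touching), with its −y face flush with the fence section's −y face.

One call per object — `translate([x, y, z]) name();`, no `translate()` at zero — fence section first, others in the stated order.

fence_section();
translate([2050, 0, 0]) bench();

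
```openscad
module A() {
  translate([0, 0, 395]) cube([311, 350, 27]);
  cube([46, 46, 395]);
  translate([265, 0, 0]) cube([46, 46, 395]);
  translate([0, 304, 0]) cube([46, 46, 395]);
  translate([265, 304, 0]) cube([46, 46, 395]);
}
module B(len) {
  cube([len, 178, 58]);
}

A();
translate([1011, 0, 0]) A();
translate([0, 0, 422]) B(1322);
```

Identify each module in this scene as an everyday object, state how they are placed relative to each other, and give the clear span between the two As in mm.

Second stool starts at x = 1011; first ends at x = 311; clear span = 1011 − 311 = 700 mm.

A is a stool. B is a beam. A beam spans the tops of two stools. The clear span between the two stools is 700 mm.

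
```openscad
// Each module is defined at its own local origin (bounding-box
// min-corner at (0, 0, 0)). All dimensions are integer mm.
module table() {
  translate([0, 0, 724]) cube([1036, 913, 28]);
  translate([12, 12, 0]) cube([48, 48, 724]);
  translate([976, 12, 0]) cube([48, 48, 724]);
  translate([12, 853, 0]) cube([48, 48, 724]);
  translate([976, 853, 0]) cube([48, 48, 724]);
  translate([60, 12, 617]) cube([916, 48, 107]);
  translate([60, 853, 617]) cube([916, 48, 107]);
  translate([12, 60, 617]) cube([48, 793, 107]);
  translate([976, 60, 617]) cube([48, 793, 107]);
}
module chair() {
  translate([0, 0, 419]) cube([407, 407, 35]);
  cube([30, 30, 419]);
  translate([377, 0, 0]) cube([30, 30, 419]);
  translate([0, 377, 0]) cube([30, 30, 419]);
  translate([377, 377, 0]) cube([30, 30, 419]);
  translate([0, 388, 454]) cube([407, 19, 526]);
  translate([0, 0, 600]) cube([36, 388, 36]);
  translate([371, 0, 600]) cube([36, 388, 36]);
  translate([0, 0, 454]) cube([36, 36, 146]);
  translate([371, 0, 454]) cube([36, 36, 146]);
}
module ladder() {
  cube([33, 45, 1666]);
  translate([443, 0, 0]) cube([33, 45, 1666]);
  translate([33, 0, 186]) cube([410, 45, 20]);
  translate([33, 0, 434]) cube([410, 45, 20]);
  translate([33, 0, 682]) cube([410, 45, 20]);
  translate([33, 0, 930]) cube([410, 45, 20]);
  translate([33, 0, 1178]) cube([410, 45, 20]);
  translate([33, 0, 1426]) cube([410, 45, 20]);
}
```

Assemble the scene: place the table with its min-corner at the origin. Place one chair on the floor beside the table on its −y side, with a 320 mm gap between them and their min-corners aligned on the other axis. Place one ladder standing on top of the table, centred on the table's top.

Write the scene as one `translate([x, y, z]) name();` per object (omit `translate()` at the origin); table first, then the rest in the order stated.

table();
translate([0, -727, 0]) chair();
translate([280, 434, 752]) ladder();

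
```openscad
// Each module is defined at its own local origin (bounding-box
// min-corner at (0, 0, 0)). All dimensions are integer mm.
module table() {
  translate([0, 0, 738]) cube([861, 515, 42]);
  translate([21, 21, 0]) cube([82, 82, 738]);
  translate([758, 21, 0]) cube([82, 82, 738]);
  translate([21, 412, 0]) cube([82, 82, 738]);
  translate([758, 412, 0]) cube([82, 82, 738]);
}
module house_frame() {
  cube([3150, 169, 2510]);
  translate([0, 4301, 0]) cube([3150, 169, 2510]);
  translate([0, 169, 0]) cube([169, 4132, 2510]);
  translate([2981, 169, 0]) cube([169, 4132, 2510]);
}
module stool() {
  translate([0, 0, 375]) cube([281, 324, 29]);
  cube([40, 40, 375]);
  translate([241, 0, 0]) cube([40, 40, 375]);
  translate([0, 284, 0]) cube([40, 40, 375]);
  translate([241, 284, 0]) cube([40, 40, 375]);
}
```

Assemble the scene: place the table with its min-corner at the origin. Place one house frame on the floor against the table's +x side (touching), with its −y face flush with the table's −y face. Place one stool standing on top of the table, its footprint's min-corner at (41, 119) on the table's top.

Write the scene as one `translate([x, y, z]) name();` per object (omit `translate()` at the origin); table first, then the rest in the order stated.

table();
translate([861, 0, 0]) house_frame();
translate([41, 119, 780]) stool();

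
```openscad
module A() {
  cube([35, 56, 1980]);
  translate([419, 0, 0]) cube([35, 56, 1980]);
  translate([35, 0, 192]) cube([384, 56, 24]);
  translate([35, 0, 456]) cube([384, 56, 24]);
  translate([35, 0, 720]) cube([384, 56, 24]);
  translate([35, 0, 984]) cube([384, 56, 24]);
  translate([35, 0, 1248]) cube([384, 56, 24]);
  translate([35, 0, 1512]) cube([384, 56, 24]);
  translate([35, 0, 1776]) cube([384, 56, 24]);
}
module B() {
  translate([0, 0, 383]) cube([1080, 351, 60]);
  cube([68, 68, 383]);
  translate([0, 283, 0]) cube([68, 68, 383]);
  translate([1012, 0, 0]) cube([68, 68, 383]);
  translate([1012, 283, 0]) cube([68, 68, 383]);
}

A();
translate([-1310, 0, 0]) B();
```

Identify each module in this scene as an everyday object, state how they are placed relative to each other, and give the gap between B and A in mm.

A is a ladder. B is a bench. The bench is on the floor beside the ladder on its −x side. The gap between the bench and the ladder is 230 mm.

The bench's nearest face is 230 mm from the ladder's −x face.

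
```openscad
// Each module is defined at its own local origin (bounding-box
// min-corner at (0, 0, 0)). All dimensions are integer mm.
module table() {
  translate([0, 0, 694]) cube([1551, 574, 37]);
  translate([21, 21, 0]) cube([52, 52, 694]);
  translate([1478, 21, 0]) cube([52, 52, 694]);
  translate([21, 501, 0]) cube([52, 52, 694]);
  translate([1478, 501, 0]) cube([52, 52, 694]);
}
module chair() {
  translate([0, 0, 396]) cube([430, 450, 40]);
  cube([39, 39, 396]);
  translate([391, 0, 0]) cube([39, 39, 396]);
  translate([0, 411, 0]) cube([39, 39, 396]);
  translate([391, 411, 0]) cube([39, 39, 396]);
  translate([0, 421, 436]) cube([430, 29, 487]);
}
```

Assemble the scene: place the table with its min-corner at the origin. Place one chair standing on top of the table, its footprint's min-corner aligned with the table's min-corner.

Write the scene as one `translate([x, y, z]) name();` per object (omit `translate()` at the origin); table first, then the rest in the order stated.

table();
translate([0, 0, 731]) chair();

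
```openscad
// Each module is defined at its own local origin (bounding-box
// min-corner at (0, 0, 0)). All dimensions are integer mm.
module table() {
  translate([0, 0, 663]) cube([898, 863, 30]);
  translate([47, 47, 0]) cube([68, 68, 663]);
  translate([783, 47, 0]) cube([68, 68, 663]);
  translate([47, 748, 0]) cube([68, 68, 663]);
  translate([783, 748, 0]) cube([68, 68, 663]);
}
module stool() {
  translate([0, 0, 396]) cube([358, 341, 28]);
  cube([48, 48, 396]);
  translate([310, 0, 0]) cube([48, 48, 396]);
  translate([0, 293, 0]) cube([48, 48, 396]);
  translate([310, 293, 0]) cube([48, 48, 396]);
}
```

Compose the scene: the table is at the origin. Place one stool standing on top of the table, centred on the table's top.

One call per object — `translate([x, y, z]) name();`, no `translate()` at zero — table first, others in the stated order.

table();
translate([270, 261, 693]) stool();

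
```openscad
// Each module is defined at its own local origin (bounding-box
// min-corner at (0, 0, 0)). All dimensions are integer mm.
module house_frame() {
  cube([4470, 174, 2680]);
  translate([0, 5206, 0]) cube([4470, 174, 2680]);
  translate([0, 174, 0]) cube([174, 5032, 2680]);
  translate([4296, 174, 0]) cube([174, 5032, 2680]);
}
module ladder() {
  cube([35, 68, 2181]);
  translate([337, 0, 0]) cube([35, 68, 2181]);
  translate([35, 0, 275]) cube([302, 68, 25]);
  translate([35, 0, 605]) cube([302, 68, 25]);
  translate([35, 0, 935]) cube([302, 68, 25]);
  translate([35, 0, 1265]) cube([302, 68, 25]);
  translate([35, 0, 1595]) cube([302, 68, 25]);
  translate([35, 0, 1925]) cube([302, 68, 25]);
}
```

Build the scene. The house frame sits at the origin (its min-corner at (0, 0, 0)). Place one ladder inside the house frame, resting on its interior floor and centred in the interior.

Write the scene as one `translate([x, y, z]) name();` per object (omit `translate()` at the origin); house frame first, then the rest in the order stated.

house_frame();
translate([2049, 2656, 0]) ladder();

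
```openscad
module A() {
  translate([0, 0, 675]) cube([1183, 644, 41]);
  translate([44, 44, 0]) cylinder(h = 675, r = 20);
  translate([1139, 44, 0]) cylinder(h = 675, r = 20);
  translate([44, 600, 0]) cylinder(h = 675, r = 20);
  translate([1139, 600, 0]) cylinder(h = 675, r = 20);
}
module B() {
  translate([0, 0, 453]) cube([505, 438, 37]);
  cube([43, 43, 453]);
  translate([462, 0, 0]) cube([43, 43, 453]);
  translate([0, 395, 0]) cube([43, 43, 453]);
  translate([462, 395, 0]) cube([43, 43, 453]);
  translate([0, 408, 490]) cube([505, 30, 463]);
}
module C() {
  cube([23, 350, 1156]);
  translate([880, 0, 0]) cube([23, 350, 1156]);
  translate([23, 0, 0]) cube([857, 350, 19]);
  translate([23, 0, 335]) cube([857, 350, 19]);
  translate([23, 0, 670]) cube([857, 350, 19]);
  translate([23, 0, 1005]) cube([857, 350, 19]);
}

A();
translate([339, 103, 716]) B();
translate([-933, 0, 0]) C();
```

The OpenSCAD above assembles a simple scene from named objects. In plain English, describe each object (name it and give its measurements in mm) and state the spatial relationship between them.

A is a table: top 1183 mm (x) × 644 mm (y), 41 mm thick, upper face at z = 716 mm, on four round legs of 40 mm diameter, each leg's bounding box inset 24 mm from the nearest pair of top edges, running from z = 0 to the bottom of the top.

B is a chair: 505×438 mm seat, 37 mm thick, top at z = 490 mm, on four 43 mm square corner legs flush with the seat edges. A 30 mm thick backrest slab spans the full seat width, extending 463 mm above the seat top, its back face flush with the seat's +y edge.

C is an open bookshelf. Two side panels, each 23 mm thick, 350 mm deep and 1156 mm tall, stand 903 mm apart (outside-to-outside). Between them sit 4 shelves, each 19 mm thick and 350 mm deep, spanning the full gap between the sides. The bottom shelf rests on the floor (its underside at z = 0) and the clear gap between one shelf's top and the next shelf's underside is 316 mm.

The chair is on top of the table, centred. The bookshelf is on the floor beside the table on its −x side.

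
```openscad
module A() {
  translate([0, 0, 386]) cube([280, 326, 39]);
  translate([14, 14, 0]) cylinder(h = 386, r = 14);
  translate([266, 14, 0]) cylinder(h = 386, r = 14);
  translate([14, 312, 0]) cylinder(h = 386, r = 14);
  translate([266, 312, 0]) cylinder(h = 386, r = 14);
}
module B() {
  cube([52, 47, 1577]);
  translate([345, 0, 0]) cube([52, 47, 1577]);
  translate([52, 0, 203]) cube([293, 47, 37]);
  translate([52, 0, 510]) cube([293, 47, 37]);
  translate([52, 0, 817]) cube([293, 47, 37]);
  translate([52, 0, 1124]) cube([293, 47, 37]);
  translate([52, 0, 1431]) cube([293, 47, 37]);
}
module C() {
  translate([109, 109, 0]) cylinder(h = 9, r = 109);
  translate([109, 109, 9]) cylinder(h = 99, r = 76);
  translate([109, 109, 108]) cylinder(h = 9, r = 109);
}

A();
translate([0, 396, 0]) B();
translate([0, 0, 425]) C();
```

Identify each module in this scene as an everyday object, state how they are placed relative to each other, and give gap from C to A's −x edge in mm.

The spool's min-x is at 0; the stool's min-x is 0; gap = 0 mm.

A is a stool. B is a ladder. C is a spool. The ladder is on the floor beside the stool on its +y side. The spool is on top of the stool. The gap from the spool to the stool's −x edge is 0 mm.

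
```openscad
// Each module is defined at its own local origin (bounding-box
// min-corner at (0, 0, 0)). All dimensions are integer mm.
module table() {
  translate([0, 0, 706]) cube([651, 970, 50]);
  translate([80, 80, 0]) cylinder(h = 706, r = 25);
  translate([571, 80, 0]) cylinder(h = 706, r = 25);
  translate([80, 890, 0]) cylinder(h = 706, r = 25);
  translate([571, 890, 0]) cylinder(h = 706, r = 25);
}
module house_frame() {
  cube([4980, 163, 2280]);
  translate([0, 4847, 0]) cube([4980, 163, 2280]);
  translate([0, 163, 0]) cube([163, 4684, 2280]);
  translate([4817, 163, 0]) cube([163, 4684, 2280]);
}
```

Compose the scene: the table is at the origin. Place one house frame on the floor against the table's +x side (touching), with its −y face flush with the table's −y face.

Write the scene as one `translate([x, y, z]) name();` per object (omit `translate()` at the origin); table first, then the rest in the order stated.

table();
translate([651, 0, 0]) house_frame();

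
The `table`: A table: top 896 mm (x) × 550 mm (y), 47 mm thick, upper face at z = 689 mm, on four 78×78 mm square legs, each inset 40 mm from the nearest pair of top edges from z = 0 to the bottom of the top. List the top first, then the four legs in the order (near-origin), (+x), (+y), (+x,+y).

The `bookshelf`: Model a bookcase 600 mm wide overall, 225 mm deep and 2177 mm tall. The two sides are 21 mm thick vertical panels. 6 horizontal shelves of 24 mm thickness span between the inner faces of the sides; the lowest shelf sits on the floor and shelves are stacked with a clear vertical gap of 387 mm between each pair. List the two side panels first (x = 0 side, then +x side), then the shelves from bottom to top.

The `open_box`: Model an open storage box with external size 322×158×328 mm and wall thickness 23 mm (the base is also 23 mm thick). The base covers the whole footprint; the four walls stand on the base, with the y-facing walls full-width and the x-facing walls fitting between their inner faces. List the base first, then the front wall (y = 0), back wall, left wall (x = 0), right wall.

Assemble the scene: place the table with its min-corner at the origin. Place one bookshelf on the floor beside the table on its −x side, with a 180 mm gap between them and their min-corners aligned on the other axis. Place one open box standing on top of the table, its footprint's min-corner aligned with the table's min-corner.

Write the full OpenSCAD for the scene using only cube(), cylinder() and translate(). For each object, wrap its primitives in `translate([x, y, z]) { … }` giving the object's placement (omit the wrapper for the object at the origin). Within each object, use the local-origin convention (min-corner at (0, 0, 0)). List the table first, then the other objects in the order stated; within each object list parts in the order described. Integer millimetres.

translate([0, 0, 642]) cube([896, 550, 47]);
translate([40, 40, 0]) cube([78, 78, 642]);
translate([778, 40, 0]) cube([78, 78, 642]);
translate([40, 432, 0]) cube([78, 78, 642]);
translate([778, 432, 0]) cube([78, 78, 642]);
translate([-780, 0, 0]) {
  cube([21, 225, 2177]);
  translate([579, 0, 0]) cube([21, 225, 2177]);
  translate([21, 0, 0]) cube([558, 225, 24]);
  translate([21, 0, 411]) cube([558, 225, 24]);
  translate([21, 0, 822]) cube([558, 225, 24]);
  translate([21, 0, 1233]) cube([558, 225, 24]);
  translate([21, 0, 1644]) cube([558, 225, 24]);
  translate([21, 0, 2055]) cube([558, 225, 24]);
}
translate([0, 0, 689]) {
  cube([322, 158, 23]);
  translate([0, 0, 23]) cube([322, 23, 305]);
  translate([0, 135, 23]) cube([322, 23, 305]);
  translate([0, 23, 23]) cube([23, 112, 305]);
  translate([299, 23, 23]) cube([23, 112, 305]);
}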